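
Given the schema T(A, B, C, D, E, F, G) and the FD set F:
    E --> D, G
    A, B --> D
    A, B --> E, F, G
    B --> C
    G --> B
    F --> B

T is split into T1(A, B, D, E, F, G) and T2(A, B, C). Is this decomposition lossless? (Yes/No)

T1 ∩ T2 = {A, B}; its closure under F is {A, B, C, D, E, F, G}.
This includes all of T1, so the common attributes are a superkey of T1 — the join is lossless.

Yes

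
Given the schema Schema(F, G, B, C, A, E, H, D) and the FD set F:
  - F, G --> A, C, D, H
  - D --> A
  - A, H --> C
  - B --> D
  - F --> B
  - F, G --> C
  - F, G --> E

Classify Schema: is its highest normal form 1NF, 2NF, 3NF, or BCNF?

1NF

Candidate key: {F, G}. Prime attributes: {F, G}.
D --> A breaks BCNF: {D}⁺ = {A, D}, so {D} is not a superkey.
Because {A} is non-prime and the left side of D --> A is not a superkey, the relation is not in 3NF.
{F} is a proper subset of the key {F, G}, and {F}⁺ contains the non-prime attributes {A, B, D} — a partial dependency, so 2NF is violated.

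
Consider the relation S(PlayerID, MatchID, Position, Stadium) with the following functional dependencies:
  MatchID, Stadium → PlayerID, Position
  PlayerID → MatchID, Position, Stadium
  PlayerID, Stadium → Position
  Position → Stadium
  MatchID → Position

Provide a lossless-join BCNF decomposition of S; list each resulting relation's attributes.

Candidate keys of the original relation: {MatchID}, {PlayerID}.
{MatchID, PlayerID, Position, Stadium}: {Position} determines {Position, Stadium} here but is not a superkey — split on Position → Stadium, giving {Position, Stadium} and {MatchID, PlayerID, Position}.
{Position, Stadium} has no BCNF violation.
{MatchID, PlayerID, Position} has no BCNF violation.

{MatchID, PlayerID, Position}; {Position, Stadium}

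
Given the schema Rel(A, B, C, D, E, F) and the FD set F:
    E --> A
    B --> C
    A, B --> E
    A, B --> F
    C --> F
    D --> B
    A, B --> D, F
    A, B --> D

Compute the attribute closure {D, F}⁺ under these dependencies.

{B, C, D, F}

Start with {D, F}.
D --> B applies; add {B} → now {B, D, F}.
B --> C applies; add {C} → now {B, C, D, F}.
No further FD applies.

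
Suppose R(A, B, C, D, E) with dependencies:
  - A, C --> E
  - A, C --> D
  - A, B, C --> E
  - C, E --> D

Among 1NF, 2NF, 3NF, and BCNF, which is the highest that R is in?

Candidate key: {A, B, C}. Prime attributes: {A, B, C}.
A, C --> E breaks BCNF: {A, C}⁺ = {A, C, D, E}, so {A, C} is not a superkey.
Because {E} is non-prime and the left side of A, C --> E is not a superkey, the relation is not in 3NF.
{A, C} is a proper subset of the key {A, B, C}, and {A, C}⁺ contains the non-prime attributes {D, E} — a partial dependency, so 2NF is violated.

1NF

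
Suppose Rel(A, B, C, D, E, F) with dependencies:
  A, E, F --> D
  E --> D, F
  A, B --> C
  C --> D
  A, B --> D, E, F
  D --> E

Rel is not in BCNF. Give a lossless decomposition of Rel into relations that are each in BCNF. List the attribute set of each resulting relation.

Candidate key of the original relation: {A, B}.
Within {A, B, C, D, E, F}: {A, E, F}⁺ ∩ {A, B, C, D, E, F} = {A, D, E, F}, not the whole set, so A, E, F --> D violates BCNF; decompose into {A, D, E, F} and {A, B, C, E, F}.
Within {A, D, E, F}: {E}⁺ ∩ {A, D, E, F} = {D, E, F}, not the whole set, so E --> D, F violates BCNF; decompose into {D, E, F} and {A, E}.
{D, E, F} has no BCNF violation.
{A, E} has no BCNF violation.
Within {A, B, C, E, F}: {E}⁺ ∩ {A, B, C, E, F} = {E, F}, not the whole set, so E --> F violates BCNF; decompose into {E, F} and {A, B, C, E}.
{E, F} has no BCNF violation.
Within {A, B, C, E}: {C}⁺ ∩ {A, B, C, E} = {C, E}, not the whole set, so C --> E violates BCNF; decompose into {C, E} and {A, B, C}.
{C, E} has no BCNF violation.
{A, B, C} has no BCNF violation.

{A, B, C}; {A, E}; {C, E}; {D, E, F}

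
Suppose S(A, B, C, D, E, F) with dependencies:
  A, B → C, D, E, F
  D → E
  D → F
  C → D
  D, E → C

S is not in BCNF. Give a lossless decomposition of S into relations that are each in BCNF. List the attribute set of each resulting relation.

{A, B, D}; {C, D, E, F}

Candidate key of the original relation: {A, B}.
Within {A, B, C, D, E, F}: {D}⁺ ∩ {A, B, C, D, E, F} = {C, D, E, F}, not the whole set, so D → C, E, F violates BCNF; decompose into {C, D, E, F} and {A, B, D}.
{C, D, E, F}: every determinant is a superkey — BCNF.
{A, B, D}: every determinant is a superkey — BCNF.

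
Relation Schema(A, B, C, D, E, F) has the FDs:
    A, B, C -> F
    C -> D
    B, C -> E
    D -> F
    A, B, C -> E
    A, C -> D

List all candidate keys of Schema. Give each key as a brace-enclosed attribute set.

{A, B, C} never appear on the right of any FD, so every key must include all of them.
{A, B, C} is a candidate key since {A, B, C}⁺ = {A, B, C, D, E, F} covers every attribute.
No other minimal set has full closure, so this is the only candidate key.

{A, B, C}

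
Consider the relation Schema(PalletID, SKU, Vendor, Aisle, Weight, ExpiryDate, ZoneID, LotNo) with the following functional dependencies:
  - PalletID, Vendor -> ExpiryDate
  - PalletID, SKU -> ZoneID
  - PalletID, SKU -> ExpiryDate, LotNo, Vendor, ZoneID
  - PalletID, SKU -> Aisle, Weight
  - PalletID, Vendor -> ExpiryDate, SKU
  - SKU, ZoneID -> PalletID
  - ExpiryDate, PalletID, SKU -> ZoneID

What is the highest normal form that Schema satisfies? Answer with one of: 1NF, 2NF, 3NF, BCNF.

Candidate keys: {PalletID, SKU}, {PalletID, Vendor}, {SKU, ZoneID}. Prime attributes: {PalletID, SKU, Vendor, ZoneID}.
The left-hand side of every FD is a superkey, so BCNF is satisfied.

BCNF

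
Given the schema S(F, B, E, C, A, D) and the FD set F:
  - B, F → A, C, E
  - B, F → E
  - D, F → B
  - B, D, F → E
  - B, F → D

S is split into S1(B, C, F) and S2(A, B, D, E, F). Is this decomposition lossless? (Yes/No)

Common attributes: {B, F}; their closure is {A, B, C, D, E, F}.
This includes all of S1, so the common attributes are a superkey of S1 — the join is lossless.

Yes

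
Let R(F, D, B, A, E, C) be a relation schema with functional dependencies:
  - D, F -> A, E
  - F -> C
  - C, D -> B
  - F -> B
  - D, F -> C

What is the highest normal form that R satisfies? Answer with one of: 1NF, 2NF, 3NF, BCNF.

1NF

Candidate key: {D, F}. Prime attributes: {D, F}.
F -> C: {F}⁺ = {B, C, F}, which is not all of the attributes, so the left side is not a superkey — BCNF is violated.
Because {C} is non-prime and the left side of F -> C is not a superkey, the relation is not in 3NF.
Since {F} ⊂ {D, F} and {F}⁺ ⊇ {B, C} with {B, C} non-prime, there is a partial dependency; 2NF fails.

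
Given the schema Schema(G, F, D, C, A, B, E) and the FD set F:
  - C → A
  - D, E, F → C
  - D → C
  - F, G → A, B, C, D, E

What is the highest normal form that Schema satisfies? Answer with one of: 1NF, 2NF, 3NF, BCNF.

2NF

Candidate key: {F, G}. Prime attributes: {F, G}.
C → A: {C}⁺ = {A, C}, which is not all of the attributes, so the left side is not a superkey — BCNF is violated.
C → A has non-prime {A} on the right and a non-superkey on the left, so 3NF fails.
Checking every proper subset of each key, none determines a non-prime attribute — 2NF is satisfied.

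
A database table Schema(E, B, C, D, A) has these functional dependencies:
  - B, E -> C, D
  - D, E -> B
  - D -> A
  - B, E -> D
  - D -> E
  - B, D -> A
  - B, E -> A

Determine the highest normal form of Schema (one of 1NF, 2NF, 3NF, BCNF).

Candidate keys: {B, E}, {D}. Prime attributes: {B, D, E}.
Every FD has a superkey on the left, so the relation is in BCNF.

BCNF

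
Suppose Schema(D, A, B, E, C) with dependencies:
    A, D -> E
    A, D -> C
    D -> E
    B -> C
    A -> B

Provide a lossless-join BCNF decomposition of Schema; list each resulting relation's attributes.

{A, B}; {A, D}; {B, C}; {D, E}

Candidate key of the original relation: {A, D}.
Within {A, B, C, D, E}: {D}⁺ ∩ {A, B, C, D, E} = {D, E}, not the whole set, so D -> E violates BCNF; decompose into {D, E} and {A, B, C, D}.
{D, E} is in BCNF.
Within {A, B, C, D}: {B}⁺ ∩ {A, B, C, D} = {B, C}, not the whole set, so B -> C violates BCNF; decompose into {B, C} and {A, B, D}.
{B, C} is in BCNF.
Within {A, B, D}: {A}⁺ ∩ {A, B, D} = {A, B}, not the whole set, so A -> B violates BCNF; decompose into {A, B} and {A, D}.
{A, B} is in BCNF.
{A, D} is in BCNF.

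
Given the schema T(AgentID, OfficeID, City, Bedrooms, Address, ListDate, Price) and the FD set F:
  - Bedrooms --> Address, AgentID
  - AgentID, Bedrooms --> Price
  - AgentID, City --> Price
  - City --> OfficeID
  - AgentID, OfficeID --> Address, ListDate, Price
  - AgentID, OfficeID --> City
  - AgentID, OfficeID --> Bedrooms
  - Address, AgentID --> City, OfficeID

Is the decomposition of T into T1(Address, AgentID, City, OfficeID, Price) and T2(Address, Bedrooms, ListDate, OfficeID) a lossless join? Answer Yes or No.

No

The shared attributes are {Address, OfficeID} and {Address, OfficeID}⁺ = {Address, OfficeID}.
Neither T1 nor T2 is contained in that closure, so the decomposition is lossy.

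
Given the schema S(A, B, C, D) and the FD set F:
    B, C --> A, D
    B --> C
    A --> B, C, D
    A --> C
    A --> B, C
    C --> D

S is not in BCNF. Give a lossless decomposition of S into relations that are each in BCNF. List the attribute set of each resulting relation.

Candidate keys of the original relation: {A}, {B}.
In {A, B, C, D}, {C} is not a superkey ({C}⁺ restricted to this set is {C, D}), so split on C --> D into {C, D} and {A, B, C}.
{C, D} is in BCNF.
{A, B, C} is in BCNF.

{A, B, C}; {C, D}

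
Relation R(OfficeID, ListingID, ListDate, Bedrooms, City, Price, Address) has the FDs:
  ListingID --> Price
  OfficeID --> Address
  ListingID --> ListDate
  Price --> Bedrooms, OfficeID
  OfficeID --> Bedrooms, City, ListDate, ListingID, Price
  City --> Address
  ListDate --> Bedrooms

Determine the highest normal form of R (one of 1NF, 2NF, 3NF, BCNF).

Candidate keys: {ListingID}, {OfficeID}, {Price}. Prime attributes: {ListingID, OfficeID, Price}.
For City --> Address we have {City}⁺ = {Address, City}; {City} is not a superkey, so BCNF fails.
Because {Address} is non-prime and the left side of City --> Address is not a superkey, the relation is not in 3NF.
All keys have size 1, which rules out partial dependencies — 2NF is satisfied.

2NF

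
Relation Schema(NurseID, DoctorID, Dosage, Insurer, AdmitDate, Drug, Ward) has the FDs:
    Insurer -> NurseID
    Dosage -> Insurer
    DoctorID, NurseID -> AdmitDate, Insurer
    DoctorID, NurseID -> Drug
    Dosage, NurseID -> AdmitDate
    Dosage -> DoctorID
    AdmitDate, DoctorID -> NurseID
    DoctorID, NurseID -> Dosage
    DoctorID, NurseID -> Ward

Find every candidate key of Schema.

{Dosage}⁺ = {AdmitDate, DoctorID, Dosage, Drug, Insurer, NurseID, Ward} — all of the relation — so {Dosage} is a candidate key.
{AdmitDate, DoctorID}⁺ = {AdmitDate, DoctorID, Dosage, Drug, Insurer, NurseID, Ward} — all of the relation — so {AdmitDate, DoctorID} is a candidate key.
{DoctorID, Insurer}⁺ = {AdmitDate, DoctorID, Dosage, Drug, Insurer, NurseID, Ward} — all of the relation — so {DoctorID, Insurer} is a candidate key.
{DoctorID, NurseID}⁺ = {AdmitDate, DoctorID, Dosage, Drug, Insurer, NurseID, Ward} — all of the relation — so {DoctorID, NurseID} is a candidate key.
No proper subset of any of these is a key, and no other minimal superkey exists.

{AdmitDate, DoctorID}, {DoctorID, Insurer}, {DoctorID, NurseID}, {Dosage}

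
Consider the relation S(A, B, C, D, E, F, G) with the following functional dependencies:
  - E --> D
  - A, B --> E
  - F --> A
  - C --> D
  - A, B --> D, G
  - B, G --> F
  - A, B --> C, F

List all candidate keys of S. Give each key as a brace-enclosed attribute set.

No FD produces {B}, so it must be in every candidate key.
Closure of {A, B} is {A, B, C, D, E, F, G}, the whole schema; {A, B} is a candidate key.
Closure of {B, F} is {A, B, C, D, E, F, G}, the whole schema; {B, F} is a candidate key.
Closure of {B, G} is {A, B, C, D, E, F, G}, the whole schema; {B, G} is a candidate key.
Any other superkey properly contains one of these, so there are no further candidate keys.

{A, B}, {B, F}, {B, G}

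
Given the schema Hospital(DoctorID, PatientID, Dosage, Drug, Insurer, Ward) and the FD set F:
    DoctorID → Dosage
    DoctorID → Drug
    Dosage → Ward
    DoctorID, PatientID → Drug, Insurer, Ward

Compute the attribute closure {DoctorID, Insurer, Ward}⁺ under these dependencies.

{DoctorID, Dosage, Drug, Insurer, Ward}

Start with {DoctorID, Insurer, Ward}.
DoctorID → Dosage applies; add {Dosage} → now {DoctorID, Dosage, Insurer, Ward}.
DoctorID → Drug applies; add {Drug} → now {DoctorID, Dosage, Drug, Insurer, Ward}.
No further FD applies.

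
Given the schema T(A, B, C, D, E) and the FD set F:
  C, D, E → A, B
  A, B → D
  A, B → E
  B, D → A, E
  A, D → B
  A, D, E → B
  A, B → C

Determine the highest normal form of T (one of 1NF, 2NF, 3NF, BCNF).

BCNF

Candidate keys: {A, B}, {A, D}, {B, D}, {C, D, E}. Prime attributes: {A, B, C, D, E}.
Each dependency's left side is a superkey — BCNF holds.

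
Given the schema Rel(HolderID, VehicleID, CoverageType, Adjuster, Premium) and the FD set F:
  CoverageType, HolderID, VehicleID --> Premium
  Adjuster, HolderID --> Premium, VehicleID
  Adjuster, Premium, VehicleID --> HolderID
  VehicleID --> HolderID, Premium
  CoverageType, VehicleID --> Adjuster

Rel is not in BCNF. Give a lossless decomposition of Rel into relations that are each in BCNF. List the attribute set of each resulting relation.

{Adjuster, CoverageType, HolderID}; {Adjuster, VehicleID}; {HolderID, Premium, VehicleID}

Candidate keys of the original relation: {Adjuster, CoverageType, HolderID}, {CoverageType, VehicleID}.
In {Adjuster, CoverageType, HolderID, Premium, VehicleID}, {Adjuster, HolderID} is not a superkey ({Adjuster, HolderID}⁺ restricted to this set is {Adjuster, HolderID, Premium, VehicleID}), so split on Adjuster, HolderID --> Premium, VehicleID into {Adjuster, HolderID, Premium, VehicleID} and {Adjuster, CoverageType, HolderID}.
In {Adjuster, HolderID, Premium, VehicleID}, {VehicleID} is not a superkey ({VehicleID}⁺ restricted to this set is {HolderID, Premium, VehicleID}), so split on VehicleID --> HolderID, Premium into {HolderID, Premium, VehicleID} and {Adjuster, VehicleID}.
{HolderID, Premium, VehicleID}: every determinant is a superkey — BCNF.
{Adjuster, VehicleID}: every determinant is a superkey — BCNF.
{Adjuster, CoverageType, HolderID}: every determinant is a superkey — BCNF.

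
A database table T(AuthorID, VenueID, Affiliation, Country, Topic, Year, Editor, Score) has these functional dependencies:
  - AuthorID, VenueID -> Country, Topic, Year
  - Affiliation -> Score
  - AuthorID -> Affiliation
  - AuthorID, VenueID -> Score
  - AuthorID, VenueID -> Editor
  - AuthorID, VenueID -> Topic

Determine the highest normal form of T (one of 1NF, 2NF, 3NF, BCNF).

1NF

Candidate key: {AuthorID, VenueID}. Prime attributes: {AuthorID, VenueID}.
For Affiliation -> Score we have {Affiliation}⁺ = {Affiliation, Score}; {Affiliation} is not a superkey, so BCNF fails.
Because {Score} is non-prime and the left side of Affiliation -> Score is not a superkey, the relation is not in 3NF.
The proper key subset {AuthorID} of {AuthorID, VenueID} determines non-prime {Affiliation, Score}, so the relation is not even in 2NF.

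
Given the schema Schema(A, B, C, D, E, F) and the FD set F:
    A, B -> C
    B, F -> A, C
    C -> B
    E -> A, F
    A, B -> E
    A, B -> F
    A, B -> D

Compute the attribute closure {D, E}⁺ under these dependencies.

{A, D, E, F}

Start with {D, E}.
E -> A, F applies; add {A, F} → now {A, D, E, F}.
No further FD applies.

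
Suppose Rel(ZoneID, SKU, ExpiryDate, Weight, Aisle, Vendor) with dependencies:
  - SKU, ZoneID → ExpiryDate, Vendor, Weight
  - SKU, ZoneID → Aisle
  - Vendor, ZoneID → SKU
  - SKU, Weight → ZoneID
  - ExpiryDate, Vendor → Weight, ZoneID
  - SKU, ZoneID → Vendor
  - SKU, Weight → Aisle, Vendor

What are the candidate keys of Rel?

{ExpiryDate, Vendor}⁺ = {Aisle, ExpiryDate, SKU, Vendor, Weight, ZoneID}, which is every attribute, so {ExpiryDate, Vendor} is a candidate key.
{SKU, Weight}⁺ = {Aisle, ExpiryDate, SKU, Vendor, Weight, ZoneID}, which is every attribute, so {SKU, Weight} is a candidate key.
{SKU, ZoneID}⁺ = {Aisle, ExpiryDate, SKU, Vendor, Weight, ZoneID}, which is every attribute, so {SKU, ZoneID} is a candidate key.
{Vendor, ZoneID}⁺ = {Aisle, ExpiryDate, SKU, Vendor, Weight, ZoneID}, which is every attribute, so {Vendor, ZoneID} is a candidate key.
These are minimal and exhaustive — every other superkey contains one of them.

{ExpiryDate, Vendor}, {SKU, Weight}, {SKU, ZoneID}, {Vendor, ZoneID}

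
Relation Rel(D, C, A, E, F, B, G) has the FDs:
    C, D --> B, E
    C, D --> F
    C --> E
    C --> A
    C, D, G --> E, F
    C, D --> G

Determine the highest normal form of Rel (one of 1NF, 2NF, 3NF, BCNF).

Candidate key: {C, D}. Prime attributes: {C, D}.
C --> E breaks BCNF: {C}⁺ = {A, C, E}, so {C} is not a superkey.
Because {E} is non-prime and the left side of C --> E is not a superkey, the relation is not in 3NF.
The proper key subset {C} of {C, D} determines non-prime {A, E}, so the relation is not even in 2NF.

1NF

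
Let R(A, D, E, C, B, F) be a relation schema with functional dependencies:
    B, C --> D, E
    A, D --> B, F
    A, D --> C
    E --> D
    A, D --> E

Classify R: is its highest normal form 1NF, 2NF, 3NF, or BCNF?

3NF

Candidate keys: {A, B, C}, {A, D}, {A, E}. Prime attributes: {A, B, C, D, E}.
B, C --> D, E: {B, C}⁺ = {B, C, D, E}, which is not all of the attributes, so the left side is not a superkey — BCNF is violated.
Since {D, E} ⊆ prime attributes and every other non-superkey FD also has a prime right side, the schema is in 3NF.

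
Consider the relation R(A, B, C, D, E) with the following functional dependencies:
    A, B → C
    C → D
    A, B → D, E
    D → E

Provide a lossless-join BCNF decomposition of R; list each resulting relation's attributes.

Candidate key of the original relation: {A, B}.
In {A, B, C, D, E}, {C} is not a superkey ({C}⁺ restricted to this set is {C, D, E}), so split on C → D, E into {C, D, E} and {A, B, C}.
In {C, D, E}, {D} is not a superkey ({D}⁺ restricted to this set is {D, E}), so split on D → E into {D, E} and {C, D}.
{D, E} is in BCNF.
{C, D} is in BCNF.
{A, B, C} is in BCNF.

{A, B, C}; {C, D}; {D, E}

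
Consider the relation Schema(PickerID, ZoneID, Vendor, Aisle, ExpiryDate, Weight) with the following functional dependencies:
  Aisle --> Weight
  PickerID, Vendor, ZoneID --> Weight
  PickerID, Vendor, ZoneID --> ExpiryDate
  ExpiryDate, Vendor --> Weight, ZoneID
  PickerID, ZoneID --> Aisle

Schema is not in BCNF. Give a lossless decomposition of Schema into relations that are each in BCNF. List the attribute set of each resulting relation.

{Aisle, ExpiryDate, PickerID, Vendor}; {Aisle, Weight}; {ExpiryDate, Vendor, ZoneID}

Candidate keys of the original relation: {ExpiryDate, PickerID, Vendor}, {PickerID, Vendor, ZoneID}.
In {Aisle, ExpiryDate, PickerID, Vendor, Weight, ZoneID}, {Aisle} is not a superkey ({Aisle}⁺ restricted to this set is {Aisle, Weight}), so split on Aisle --> Weight into {Aisle, Weight} and {Aisle, ExpiryDate, PickerID, Vendor, ZoneID}.
{Aisle, Weight} has no BCNF violation.
In {Aisle, ExpiryDate, PickerID, Vendor, ZoneID}, {ExpiryDate, Vendor} is not a superkey ({ExpiryDate, Vendor}⁺ restricted to this set is {ExpiryDate, Vendor, ZoneID}), so split on ExpiryDate, Vendor --> ZoneID into {ExpiryDate, Vendor, ZoneID} and {Aisle, ExpiryDate, PickerID, Vendor}.
{ExpiryDate, Vendor, ZoneID} has no BCNF violation.
{Aisle, ExpiryDate, PickerID, Vendor} has no BCNF violation.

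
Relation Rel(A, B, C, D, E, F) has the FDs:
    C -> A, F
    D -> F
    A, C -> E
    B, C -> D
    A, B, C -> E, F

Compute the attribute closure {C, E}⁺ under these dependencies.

Start with {C, E}.
C -> A, F applies; add {A, F} → now {A, C, E, F}.
No further FD applies.

{A, C, E, F}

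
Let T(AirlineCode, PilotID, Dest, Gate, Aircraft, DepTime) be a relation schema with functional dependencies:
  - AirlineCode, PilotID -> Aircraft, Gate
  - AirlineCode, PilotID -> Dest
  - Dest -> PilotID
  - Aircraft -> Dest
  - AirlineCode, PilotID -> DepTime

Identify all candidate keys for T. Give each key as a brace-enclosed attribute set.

{Aircraft, AirlineCode}, {AirlineCode, Dest}, {AirlineCode, PilotID}

{AirlineCode} never appears on the right of any FD, so every key must include it.
{Aircraft, AirlineCode}⁺ = {Aircraft, AirlineCode, DepTime, Dest, Gate, PilotID}, which is every attribute, so {Aircraft, AirlineCode} is a candidate key.
{AirlineCode, Dest}⁺ = {Aircraft, AirlineCode, DepTime, Dest, Gate, PilotID}, which is every attribute, so {AirlineCode, Dest} is a candidate key.
{AirlineCode, PilotID}⁺ = {Aircraft, AirlineCode, DepTime, Dest, Gate, PilotID}, which is every attribute, so {AirlineCode, PilotID} is a candidate key.
No proper subset of any of these is a key, and no other minimal superkey exists.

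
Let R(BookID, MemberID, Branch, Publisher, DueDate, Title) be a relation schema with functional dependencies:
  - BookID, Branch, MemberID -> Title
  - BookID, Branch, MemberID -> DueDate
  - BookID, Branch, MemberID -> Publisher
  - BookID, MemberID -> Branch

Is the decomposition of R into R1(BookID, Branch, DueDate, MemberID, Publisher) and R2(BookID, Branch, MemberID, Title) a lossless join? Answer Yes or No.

R1 ∩ R2 = {BookID, Branch, MemberID}; its closure under F is {BookID, Branch, DueDate, MemberID, Publisher, Title}.
Since R1 ⊆ {BookID, Branch, DueDate, MemberID, Publisher, Title}, the intersection is a superkey of R1; the decomposition is lossless.

Yes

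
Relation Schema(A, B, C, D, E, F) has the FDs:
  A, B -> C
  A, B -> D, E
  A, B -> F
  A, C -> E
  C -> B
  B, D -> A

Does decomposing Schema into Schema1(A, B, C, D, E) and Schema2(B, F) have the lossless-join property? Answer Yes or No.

The shared attributes are {B} and {B}⁺ = {B}.
Neither Schema1 nor Schema2 is contained in that closure, so the decomposition is lossy.

No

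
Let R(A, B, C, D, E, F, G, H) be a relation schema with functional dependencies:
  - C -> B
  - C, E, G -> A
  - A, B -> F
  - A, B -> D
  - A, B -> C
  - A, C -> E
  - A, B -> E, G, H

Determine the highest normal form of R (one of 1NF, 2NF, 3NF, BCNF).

3NF

Candidate keys: {A, B}, {A, C}, {C, E, G}. Prime attributes: {A, B, C, E, G}.
C -> B breaks BCNF: {C}⁺ = {B, C}, so {C} is not a superkey.
But every attribute on its right side ({B}) is prime, and the same holds for every other non-superkey FD, so 3NF still holds.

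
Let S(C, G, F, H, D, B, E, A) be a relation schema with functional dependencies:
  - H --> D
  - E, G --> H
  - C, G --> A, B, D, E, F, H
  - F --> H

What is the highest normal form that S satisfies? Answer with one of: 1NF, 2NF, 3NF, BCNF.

2NF

Candidate key: {C, G}. Prime attributes: {C, G}.
H --> D breaks BCNF: {H}⁺ = {D, H}, so {H} is not a superkey.
H --> D has non-prime {D} on the right and a non-superkey on the left, so 3NF fails.
No non-prime attribute depends on a proper subset of any candidate key, so 2NF holds.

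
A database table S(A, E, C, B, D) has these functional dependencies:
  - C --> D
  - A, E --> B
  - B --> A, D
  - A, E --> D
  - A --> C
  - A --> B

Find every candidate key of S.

No FD produces {E}, so it must be in every candidate key.
Closure of {A, E} is {A, B, C, D, E}, the whole schema; {A, E} is a candidate key.
Closure of {B, E} is {A, B, C, D, E}, the whole schema; {B, E} is a candidate key.
Any other superkey properly contains one of these, so there are no further candidate keys.

{A, E}, {B, E}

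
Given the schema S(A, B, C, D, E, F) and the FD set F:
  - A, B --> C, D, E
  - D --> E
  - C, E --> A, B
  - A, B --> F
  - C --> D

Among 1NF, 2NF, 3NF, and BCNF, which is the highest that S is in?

2NF

Candidate keys: {A, B}, {C}. Prime attributes: {A, B, C}.
D --> E: {D}⁺ = {D, E}, which is not all of the attributes, so the left side is not a superkey — BCNF is violated.
Because {E} is non-prime and the left side of D --> E is not a superkey, the relation is not in 3NF.
Checking every proper subset of each key, none determines a non-prime attribute — 2NF is satisfied.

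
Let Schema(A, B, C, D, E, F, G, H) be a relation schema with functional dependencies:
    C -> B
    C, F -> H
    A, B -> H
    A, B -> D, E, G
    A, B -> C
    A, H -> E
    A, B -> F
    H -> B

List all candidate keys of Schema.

{A, B}, {A, C}, {A, H}

Attributes never on any right-hand side: {A} — every candidate key must contain it.
{A, B} is a candidate key since {A, B}⁺ = {A, B, C, D, E, F, G, H} covers every attribute.
{A, C} is a candidate key since {A, C}⁺ = {A, B, C, D, E, F, G, H} covers every attribute.
{A, H} is a candidate key since {A, H}⁺ = {A, B, C, D, E, F, G, H} covers every attribute.
No proper subset of any of these is a key, and no other minimal superkey exists.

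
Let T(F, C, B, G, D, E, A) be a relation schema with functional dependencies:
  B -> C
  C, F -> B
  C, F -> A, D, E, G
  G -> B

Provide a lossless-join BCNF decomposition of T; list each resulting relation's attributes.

Candidate keys of the original relation: {B, F}, {C, F}, {F, G}.
{A, B, C, D, E, F, G}: {B} determines {B, C} here but is not a superkey — split on B -> C, giving {B, C} and {A, B, D, E, F, G}.
{B, C}: every determinant is a superkey — BCNF.
{A, B, D, E, F, G}: {G} determines {B, G} here but is not a superkey — split on G -> B, giving {B, G} and {A, D, E, F, G}.
{B, G}: every determinant is a superkey — BCNF.
{A, D, E, F, G}: every determinant is a superkey — BCNF.

{A, D, E, F, G}; {B, C}; {B, G}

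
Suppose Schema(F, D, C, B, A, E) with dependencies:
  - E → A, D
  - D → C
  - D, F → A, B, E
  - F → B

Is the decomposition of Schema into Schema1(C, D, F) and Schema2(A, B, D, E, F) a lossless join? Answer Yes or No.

Yes

Common attributes: {D, F}; their closure is {A, B, C, D, E, F}.
Schema1 is contained in that closure, so Schema1 ∩ Schema2 → Schema1 holds and the join is lossless.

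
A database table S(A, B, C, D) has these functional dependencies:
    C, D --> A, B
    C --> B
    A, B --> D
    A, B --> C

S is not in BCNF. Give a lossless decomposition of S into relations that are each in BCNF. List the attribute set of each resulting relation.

{A, C, D}; {B, C}

Candidate keys of the original relation: {A, B}, {A, C}, {C, D}.
{A, B, C, D}: {C} determines {B, C} here but is not a superkey — split on C --> B, giving {B, C} and {A, C, D}.
{B, C} is in BCNF.
{A, C, D} is in BCNF.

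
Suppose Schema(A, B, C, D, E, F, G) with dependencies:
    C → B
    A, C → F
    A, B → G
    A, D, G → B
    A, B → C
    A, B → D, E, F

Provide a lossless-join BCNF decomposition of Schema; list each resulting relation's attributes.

Candidate keys of the original relation: {A, B}, {A, C}, {A, D, G}.
Within {A, B, C, D, E, F, G}: {C}⁺ ∩ {A, B, C, D, E, F, G} = {B, C}, not the whole set, so C → B violates BCNF; decompose into {B, C} and {A, C, D, E, F, G}.
{B, C} is in BCNF.
{A, C, D, E, F, G} is in BCNF.

{A, C, D, E, F, G}; {B, C}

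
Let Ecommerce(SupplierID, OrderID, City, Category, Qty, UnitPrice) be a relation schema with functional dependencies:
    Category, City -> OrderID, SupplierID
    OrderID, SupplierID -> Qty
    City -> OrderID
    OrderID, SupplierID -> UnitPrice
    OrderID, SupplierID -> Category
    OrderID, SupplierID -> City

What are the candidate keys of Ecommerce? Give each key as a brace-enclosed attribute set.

{Category, City}, {City, SupplierID}, {OrderID, SupplierID}

{Category, City}⁺ = {Category, City, OrderID, Qty, SupplierID, UnitPrice} — all of the relation — so {Category, City} is a candidate key.
{City, SupplierID}⁺ = {Category, City, OrderID, Qty, SupplierID, UnitPrice} — all of the relation — so {City, SupplierID} is a candidate key.
{OrderID, SupplierID}⁺ = {Category, City, OrderID, Qty, SupplierID, UnitPrice} — all of the relation — so {OrderID, SupplierID} is a candidate key.
No proper subset of any of these is a key, and no other minimal superkey exists.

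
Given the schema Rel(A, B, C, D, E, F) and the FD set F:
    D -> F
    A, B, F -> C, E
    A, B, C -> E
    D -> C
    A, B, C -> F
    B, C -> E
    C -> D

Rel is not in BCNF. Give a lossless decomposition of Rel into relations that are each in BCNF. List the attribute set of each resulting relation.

{A, B, D}; {B, D, E}; {C, D, F}

Candidate keys of the original relation: {A, B, C}, {A, B, D}, {A, B, F}.
Within {A, B, C, D, E, F}: {D}⁺ ∩ {A, B, C, D, E, F} = {C, D, F}, not the whole set, so D -> C, F violates BCNF; decompose into {C, D, F} and {A, B, D, E}.
{C, D, F}: every determinant is a superkey — BCNF.
Within {A, B, D, E}: {B, D}⁺ ∩ {A, B, D, E} = {B, D, E}, not the whole set, so B, D -> E violates BCNF; decompose into {B, D, E} and {A, B, D}.
{B, D, E}: every determinant is a superkey — BCNF.
{A, B, D}: every determinant is a superkey — BCNF.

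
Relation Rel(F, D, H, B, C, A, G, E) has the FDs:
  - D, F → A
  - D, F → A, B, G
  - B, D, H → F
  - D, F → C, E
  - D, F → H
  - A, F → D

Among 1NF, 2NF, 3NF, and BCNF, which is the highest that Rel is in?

BCNF

Candidate keys: {A, F}, {B, D, H}, {D, F}. Prime attributes: {A, B, D, F, H}.
The left-hand side of every FD is a superkey, so BCNF is satisfied.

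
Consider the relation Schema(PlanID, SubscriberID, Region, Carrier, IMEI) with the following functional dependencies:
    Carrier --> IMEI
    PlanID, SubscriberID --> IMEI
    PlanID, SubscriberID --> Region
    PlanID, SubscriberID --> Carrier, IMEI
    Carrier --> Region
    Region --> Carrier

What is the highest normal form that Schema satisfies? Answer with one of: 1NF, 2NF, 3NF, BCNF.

Candidate key: {PlanID, SubscriberID}. Prime attributes: {PlanID, SubscriberID}.
Carrier --> IMEI: {Carrier}⁺ = {Carrier, IMEI, Region}, which is not all of the attributes, so the left side is not a superkey — BCNF is violated.
Carrier --> IMEI has non-prime {IMEI} on the right and a non-superkey on the left, so 3NF fails.
Checking every proper subset of each key, none determines a non-prime attribute — 2NF is satisfied.

2NF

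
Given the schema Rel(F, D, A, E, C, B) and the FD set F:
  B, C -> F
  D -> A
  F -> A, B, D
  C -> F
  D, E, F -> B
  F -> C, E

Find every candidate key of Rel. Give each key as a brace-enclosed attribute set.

{C}, {F}

Closure of {C} is {A, B, C, D, E, F}, the whole schema; {C} is a candidate key.
Closure of {F} is {A, B, C, D, E, F}, the whole schema; {F} is a candidate key.
These are minimal and exhaustive — every other superkey contains one of them.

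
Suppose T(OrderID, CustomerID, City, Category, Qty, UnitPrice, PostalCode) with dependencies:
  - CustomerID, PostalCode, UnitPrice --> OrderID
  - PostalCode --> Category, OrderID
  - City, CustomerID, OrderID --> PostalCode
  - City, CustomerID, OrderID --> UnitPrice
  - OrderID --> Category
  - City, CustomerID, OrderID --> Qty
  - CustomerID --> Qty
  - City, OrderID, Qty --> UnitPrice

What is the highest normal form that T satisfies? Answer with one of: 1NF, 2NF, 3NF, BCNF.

Candidate keys: {City, CustomerID, OrderID}, {City, CustomerID, PostalCode}. Prime attributes: {City, CustomerID, OrderID, PostalCode}.
CustomerID, PostalCode, UnitPrice --> OrderID breaks BCNF: {CustomerID, PostalCode, UnitPrice}⁺ = {Category, CustomerID, OrderID, PostalCode, Qty, UnitPrice}, so {CustomerID, PostalCode, UnitPrice} is not a superkey.
Because {Category} is non-prime and the left side of PostalCode --> Category, OrderID is not a superkey, the relation is not in 3NF.
The proper key subset {CustomerID} of {City, CustomerID, OrderID} determines non-prime {Qty}, so the relation is not even in 2NF.

1NF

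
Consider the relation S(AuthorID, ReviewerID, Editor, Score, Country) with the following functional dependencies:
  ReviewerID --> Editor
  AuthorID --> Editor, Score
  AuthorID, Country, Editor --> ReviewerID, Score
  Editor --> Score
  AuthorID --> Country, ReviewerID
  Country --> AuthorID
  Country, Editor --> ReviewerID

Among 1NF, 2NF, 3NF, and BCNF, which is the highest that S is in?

Candidate keys: {AuthorID}, {Country}. Prime attributes: {AuthorID, Country}.
ReviewerID --> Editor: {ReviewerID}⁺ = {Editor, ReviewerID, Score}, which is not all of the attributes, so the left side is not a superkey — BCNF is violated.
Because {Editor} is non-prime and the left side of ReviewerID --> Editor is not a superkey, the relation is not in 3NF.
With only single-attribute keys there can be no partial dependency, so 2NF holds.

2NF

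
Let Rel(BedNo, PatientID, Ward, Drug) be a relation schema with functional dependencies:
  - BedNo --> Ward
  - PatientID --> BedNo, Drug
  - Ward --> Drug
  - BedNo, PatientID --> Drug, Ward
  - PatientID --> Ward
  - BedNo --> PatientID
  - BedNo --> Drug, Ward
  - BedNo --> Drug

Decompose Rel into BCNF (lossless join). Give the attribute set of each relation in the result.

{BedNo, PatientID, Ward}; {Drug, Ward}

Candidate keys of the original relation: {BedNo}, {PatientID}.
{BedNo, Drug, PatientID, Ward}: {Ward} determines {Drug, Ward} here but is not a superkey — split on Ward --> Drug, giving {Drug, Ward} and {BedNo, PatientID, Ward}.
{Drug, Ward} has no BCNF violation.
{BedNo, PatientID, Ward} has no BCNF violation.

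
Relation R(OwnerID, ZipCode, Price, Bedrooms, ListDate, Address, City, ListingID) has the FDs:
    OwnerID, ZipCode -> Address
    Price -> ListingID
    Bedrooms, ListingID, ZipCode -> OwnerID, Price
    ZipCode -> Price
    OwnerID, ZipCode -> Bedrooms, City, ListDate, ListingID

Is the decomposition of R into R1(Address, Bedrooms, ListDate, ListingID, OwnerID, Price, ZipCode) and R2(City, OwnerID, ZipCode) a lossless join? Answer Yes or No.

Common attributes: {OwnerID, ZipCode}; their closure is {Address, Bedrooms, City, ListDate, ListingID, OwnerID, Price, ZipCode}.
This includes all of R1, so the common attributes are a superkey of R1 — the join is lossless.

Yes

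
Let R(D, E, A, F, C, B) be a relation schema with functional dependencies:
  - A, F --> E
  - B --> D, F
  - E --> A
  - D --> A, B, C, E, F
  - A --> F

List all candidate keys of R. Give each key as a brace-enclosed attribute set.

{B}⁺ = {A, B, C, D, E, F} — all of the relation — so {B} is a candidate key.
{D}⁺ = {A, B, C, D, E, F} — all of the relation — so {D} is a candidate key.
Any other superkey properly contains one of these, so there are no further candidate keys.

{B}, {D}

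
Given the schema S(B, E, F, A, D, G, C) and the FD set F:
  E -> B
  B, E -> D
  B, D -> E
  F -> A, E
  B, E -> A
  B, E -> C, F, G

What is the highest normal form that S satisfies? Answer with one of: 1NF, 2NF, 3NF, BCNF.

BCNF

Candidate keys: {B, D}, {E}, {F}. Prime attributes: {B, D, E, F}.
Each dependency's left side is a superkey — BCNF holds.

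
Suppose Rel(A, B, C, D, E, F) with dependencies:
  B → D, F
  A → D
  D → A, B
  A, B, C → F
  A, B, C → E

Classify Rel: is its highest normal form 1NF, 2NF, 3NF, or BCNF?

1NF

Candidate keys: {A, C}, {B, C}, {C, D}. Prime attributes: {A, B, C, D}.
B → D, F: {B}⁺ = {A, B, D, F}, which is not all of the attributes, so the left side is not a superkey — BCNF is violated.
Because {F} is non-prime and the left side of B → D, F is not a superkey, the relation is not in 3NF.
{A} is a proper subset of the key {A, C}, and {A}⁺ contains the non-prime attribute {F} — a partial dependency, so 2NF is violated.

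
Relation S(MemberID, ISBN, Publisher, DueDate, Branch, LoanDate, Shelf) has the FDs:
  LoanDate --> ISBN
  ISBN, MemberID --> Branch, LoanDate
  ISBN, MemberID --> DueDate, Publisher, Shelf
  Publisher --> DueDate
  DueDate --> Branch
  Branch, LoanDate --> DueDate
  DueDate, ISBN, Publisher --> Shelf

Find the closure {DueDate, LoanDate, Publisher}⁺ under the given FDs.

Start with {DueDate, LoanDate, Publisher}.
LoanDate --> ISBN applies; add {ISBN} → now {DueDate, ISBN, LoanDate, Publisher}.
DueDate --> Branch applies; add {Branch} → now {Branch, DueDate, ISBN, LoanDate, Publisher}.
DueDate, ISBN, Publisher --> Shelf applies; add {Shelf} → now {Branch, DueDate, ISBN, LoanDate, Publisher, Shelf}.
No further FD applies.

{Branch, DueDate, ISBN, LoanDate, Publisher, Shelf}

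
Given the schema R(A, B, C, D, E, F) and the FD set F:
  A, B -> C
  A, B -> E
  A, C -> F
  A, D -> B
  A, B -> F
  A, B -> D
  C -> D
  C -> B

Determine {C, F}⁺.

{B, C, D, F}

Start with {C, F}.
C -> D applies; add {D} → now {C, D, F}.
C -> B applies; add {B} → now {B, C, D, F}.
No further FD applies.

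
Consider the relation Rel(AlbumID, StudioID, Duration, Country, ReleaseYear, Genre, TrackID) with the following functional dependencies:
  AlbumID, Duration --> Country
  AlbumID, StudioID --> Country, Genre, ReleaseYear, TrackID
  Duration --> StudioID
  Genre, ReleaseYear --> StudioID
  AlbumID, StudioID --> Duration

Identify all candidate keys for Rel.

{AlbumID, Duration}, {AlbumID, Genre, ReleaseYear}, {AlbumID, StudioID}

{AlbumID} never appears on the right of any FD, so every key must include it.
Closure of {AlbumID, Duration} is {AlbumID, Country, Duration, Genre, ReleaseYear, StudioID, TrackID}, the whole schema; {AlbumID, Duration} is a candidate key.
Closure of {AlbumID, StudioID} is {AlbumID, Country, Duration, Genre, ReleaseYear, StudioID, TrackID}, the whole schema; {AlbumID, StudioID} is a candidate key.
Closure of {AlbumID, Genre, ReleaseYear} is {AlbumID, Country, Duration, Genre, ReleaseYear, StudioID, TrackID}, the whole schema; {AlbumID, Genre, ReleaseYear} is a candidate key.
Any other superkey properly contains one of these, so there are no further candidate keys.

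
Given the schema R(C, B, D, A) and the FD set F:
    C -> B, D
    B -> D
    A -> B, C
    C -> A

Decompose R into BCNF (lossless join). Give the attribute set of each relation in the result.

Candidate keys of the original relation: {A}, {C}.
Within {A, B, C, D}: {B}⁺ ∩ {A, B, C, D} = {B, D}, not the whole set, so B -> D violates BCNF; decompose into {B, D} and {A, B, C}.
{B, D} is in BCNF.
{A, B, C} is in BCNF.

{A, B, C}; {B, D}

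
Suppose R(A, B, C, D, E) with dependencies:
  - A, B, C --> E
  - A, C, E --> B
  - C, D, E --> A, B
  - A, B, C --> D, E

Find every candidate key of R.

{C} never appears on the right of any FD, so every key must include it.
Closure of {A, B, C} is {A, B, C, D, E}, the whole schema; {A, B, C} is a candidate key.
Closure of {A, C, E} is {A, B, C, D, E}, the whole schema; {A, C, E} is a candidate key.
Closure of {C, D, E} is {A, B, C, D, E}, the whole schema; {C, D, E} is a candidate key.
Any other superkey properly contains one of these, so there are no further candidate keys.

{A, B, C}, {A, C, E}, {C, D, E}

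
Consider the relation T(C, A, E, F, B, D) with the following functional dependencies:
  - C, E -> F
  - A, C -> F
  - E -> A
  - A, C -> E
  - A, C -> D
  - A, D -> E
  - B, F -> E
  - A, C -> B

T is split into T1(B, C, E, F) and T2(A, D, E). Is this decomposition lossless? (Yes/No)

No

Common attributes: {E}; their closure is {A, E}.
Neither T1 nor T2 is contained in that closure, so the decomposition is lossy.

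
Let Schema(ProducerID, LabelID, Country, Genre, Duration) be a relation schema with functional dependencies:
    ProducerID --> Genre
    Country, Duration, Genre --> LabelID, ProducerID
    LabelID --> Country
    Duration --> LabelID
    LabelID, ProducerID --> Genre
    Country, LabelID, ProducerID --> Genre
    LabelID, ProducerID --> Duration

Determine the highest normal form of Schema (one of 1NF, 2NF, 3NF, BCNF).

Candidate keys: {Duration, Genre}, {Duration, ProducerID}, {LabelID, ProducerID}. Prime attributes: {Duration, Genre, LabelID, ProducerID}.
ProducerID --> Genre: {ProducerID}⁺ = {Genre, ProducerID}, which is not all of the attributes, so the left side is not a superkey — BCNF is violated.
LabelID --> Country determines the non-prime attribute {Country} from a non-superkey — 3NF is violated.
{Duration} is a proper subset of the key {Duration, Genre}, and {Duration}⁺ contains the non-prime attribute {Country} — a partial dependency, so 2NF is violated.

1NF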